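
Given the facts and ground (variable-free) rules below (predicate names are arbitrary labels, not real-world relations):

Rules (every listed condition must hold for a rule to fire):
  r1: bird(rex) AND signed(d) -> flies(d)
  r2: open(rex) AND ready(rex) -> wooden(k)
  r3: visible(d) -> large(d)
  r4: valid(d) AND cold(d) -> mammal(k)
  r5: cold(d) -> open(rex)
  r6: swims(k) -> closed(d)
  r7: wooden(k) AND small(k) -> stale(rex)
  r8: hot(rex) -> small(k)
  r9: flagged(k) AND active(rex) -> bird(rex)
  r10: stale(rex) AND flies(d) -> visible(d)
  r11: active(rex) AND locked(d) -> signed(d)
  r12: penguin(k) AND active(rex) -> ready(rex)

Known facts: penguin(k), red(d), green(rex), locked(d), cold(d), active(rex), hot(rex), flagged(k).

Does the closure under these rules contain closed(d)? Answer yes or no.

Round 1 — r5, r8, r9, r11, r12, derive open(rex), small(k), bird(rex), signed(d), ready(rex).
Round 2 — r1, r2, derive flies(d), wooden(k).
Round 3 — r7, derive stale(rex).
Round 4 — r10, derive visible(d).
Round 5 — r3, derive large(d).
Fixed point reached. closed(d) is concluded only by r6; r6 needs swims(k) (never derived).

no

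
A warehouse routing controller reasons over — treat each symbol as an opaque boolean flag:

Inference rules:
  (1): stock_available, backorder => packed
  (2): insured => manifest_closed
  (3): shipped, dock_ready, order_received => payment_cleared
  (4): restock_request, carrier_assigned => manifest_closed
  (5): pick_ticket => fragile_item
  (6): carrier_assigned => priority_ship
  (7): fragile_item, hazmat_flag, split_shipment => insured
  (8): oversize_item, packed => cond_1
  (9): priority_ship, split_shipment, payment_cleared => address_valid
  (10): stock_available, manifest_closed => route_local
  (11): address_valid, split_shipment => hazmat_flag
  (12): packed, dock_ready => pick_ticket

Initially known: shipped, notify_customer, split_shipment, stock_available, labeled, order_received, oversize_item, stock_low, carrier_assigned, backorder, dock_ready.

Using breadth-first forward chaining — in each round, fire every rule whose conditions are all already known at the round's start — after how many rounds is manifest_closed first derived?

Round 1: (1) [stock_available, backorder => packed]; (3) [shipped, dock_ready, order_received => payment_cleared]; (6) [carrier_assigned => priority_ship]. Adds packed, payment_cleared, priority_ship.
Round 2: (8) [oversize_item, packed => cond_1]; (9) [priority_ship, split_shipment, payment_cleared => address_valid]; (12) [packed, dock_ready => pick_ticket]. Adds cond_1, address_valid, pick_ticket.
Round 3: (5) [pick_ticket => fragile_item]; (11) [address_valid, split_shipment => hazmat_flag]. Adds fragile_item, hazmat_flag.
Round 4: (7) [fragile_item, hazmat_flag, split_shipment => insured]. Adds insured.
Round 5: (2) [insured => manifest_closed]. Adds manifest_closed.
manifest_closed first appears in round 5.

5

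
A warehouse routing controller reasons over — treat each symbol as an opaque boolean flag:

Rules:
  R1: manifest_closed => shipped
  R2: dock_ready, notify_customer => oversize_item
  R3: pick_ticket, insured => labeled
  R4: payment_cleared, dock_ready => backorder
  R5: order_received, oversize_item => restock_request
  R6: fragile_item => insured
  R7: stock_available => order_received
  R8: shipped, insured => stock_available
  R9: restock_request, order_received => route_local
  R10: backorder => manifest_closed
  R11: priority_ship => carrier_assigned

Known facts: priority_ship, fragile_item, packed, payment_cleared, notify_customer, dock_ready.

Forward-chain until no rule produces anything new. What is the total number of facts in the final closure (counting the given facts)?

Round 1 fires R2, R4, R6, R11, giving oversize_item, backorder, insured, carrier_assigned.
Round 2 fires R10, giving manifest_closed.
Round 3 fires R1, giving shipped.
Round 4 fires R8, giving stock_available.
Round 5 fires R7, giving order_received.
Round 6 fires R5, giving restock_request.
Round 7 fires R9, giving route_local.
Closure: {backorder, carrier_assigned, dock_ready, fragile_item, insured, manifest_closed, notify_customer, order_received, oversize_item, packed, payment_cleared, priority_ship, restock_request, route_local, shipped, stock_available} — 16 facts.

16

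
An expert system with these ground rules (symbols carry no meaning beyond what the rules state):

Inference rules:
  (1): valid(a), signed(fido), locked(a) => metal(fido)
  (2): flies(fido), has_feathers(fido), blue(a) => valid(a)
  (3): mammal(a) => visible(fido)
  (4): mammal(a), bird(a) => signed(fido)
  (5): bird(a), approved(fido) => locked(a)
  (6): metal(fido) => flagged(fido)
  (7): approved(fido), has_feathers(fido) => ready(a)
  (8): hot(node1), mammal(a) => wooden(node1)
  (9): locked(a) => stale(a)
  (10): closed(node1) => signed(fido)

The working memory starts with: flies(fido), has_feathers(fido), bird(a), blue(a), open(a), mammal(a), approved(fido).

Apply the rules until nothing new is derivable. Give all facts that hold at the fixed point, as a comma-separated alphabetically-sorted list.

approved(fido), bird(a), blue(a), flagged(fido), flies(fido), has_feathers(fido), locked(a), mammal(a), metal(fido), open(a), ready(a), signed(fido), stale(a), valid(a), visible(fido)

Round 1: (2) [flies(fido), has_feathers(fido), blue(a) => valid(a)]; (3) [mammal(a) => visible(fido)]; (4) [mammal(a), bird(a) => signed(fido)]; (5) [bird(a), approved(fido) => locked(a)]; (7) [approved(fido), has_feathers(fido) => ready(a)]. New: valid(a), visible(fido), signed(fido), locked(a), ready(a).
Round 2: (1) [valid(a), signed(fido), locked(a) => metal(fido)]; (9) [locked(a) => stale(a)]. New: metal(fido), stale(a).
Round 3: (6) [metal(fido) => flagged(fido)]. New: flagged(fido).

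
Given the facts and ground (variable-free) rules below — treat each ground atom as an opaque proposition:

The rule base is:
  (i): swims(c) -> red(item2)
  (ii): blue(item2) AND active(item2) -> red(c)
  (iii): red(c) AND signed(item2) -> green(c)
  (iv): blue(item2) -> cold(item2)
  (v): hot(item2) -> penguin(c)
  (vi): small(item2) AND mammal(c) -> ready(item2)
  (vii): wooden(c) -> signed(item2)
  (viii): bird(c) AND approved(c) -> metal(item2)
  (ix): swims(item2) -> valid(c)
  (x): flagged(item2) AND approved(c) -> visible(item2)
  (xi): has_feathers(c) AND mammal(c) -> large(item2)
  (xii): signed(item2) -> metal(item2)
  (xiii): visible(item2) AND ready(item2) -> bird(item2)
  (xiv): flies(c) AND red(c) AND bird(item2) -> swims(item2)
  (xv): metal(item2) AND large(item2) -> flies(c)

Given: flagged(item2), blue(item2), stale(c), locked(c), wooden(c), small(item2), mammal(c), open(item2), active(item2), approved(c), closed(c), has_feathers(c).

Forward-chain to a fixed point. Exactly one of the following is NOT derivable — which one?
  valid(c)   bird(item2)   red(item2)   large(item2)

red(item2)

Round 1: (ii) [blue(item2) AND active(item2) -> red(c)]; (iv) [blue(item2) -> cold(item2)]; (vi) [small(item2) AND mammal(c) -> ready(item2)]; (vii) [wooden(c) -> signed(item2)]; (x) [flagged(item2) AND approved(c) -> visible(item2)]; (xi) [has_feathers(c) AND mammal(c) -> large(item2)]. Adds red(c), cold(item2), ready(item2), signed(item2), visible(item2), large(item2).
Round 2: (iii) [red(c) AND signed(item2) -> green(c)]; (xii) [signed(item2) -> metal(item2)]; (xiii) [visible(item2) AND ready(item2) -> bird(item2)]. Adds green(c), metal(item2), bird(item2).
Round 3: (xv) [metal(item2) AND large(item2) -> flies(c)]. Adds flies(c).
Round 4: (xiv) [flies(c) AND red(c) AND bird(item2) -> swims(item2)]. Adds swims(item2).
Round 5: (ix) [swims(item2) -> valid(c)]. Adds valid(c).
Derived: large(item2) (round 1), bird(item2) (round 2), valid(c) (round 5). red(item2) never appears in any round.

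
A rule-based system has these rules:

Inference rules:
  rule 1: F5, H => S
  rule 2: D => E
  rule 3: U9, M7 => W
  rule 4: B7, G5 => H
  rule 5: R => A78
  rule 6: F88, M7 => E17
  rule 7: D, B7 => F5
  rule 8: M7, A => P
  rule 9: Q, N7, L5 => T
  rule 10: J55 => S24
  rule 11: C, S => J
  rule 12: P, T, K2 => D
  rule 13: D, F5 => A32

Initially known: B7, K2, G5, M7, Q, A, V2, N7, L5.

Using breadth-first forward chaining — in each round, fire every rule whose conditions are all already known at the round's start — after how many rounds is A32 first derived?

4

Round 1 — rule 4, rule 8, rule 9, derive H, P, T.
Round 2 — rule 12, derive D.
Round 3 — rule 2, rule 7, derive E, F5.
Round 4 — rule 1, rule 13, derive S, A32.
A32 first appears in round 4.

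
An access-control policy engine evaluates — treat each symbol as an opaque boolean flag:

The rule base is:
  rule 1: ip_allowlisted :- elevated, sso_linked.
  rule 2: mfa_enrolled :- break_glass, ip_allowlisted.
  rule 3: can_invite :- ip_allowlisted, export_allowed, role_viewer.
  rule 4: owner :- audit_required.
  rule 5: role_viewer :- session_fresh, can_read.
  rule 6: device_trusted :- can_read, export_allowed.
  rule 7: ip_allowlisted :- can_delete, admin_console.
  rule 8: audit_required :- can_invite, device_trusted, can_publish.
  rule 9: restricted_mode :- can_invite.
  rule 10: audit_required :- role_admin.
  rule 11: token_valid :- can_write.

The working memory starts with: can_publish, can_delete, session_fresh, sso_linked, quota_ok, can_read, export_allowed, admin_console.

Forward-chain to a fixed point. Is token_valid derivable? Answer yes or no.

Round 1 — rule 5, rule 6, rule 7, derive role_viewer, device_trusted, ip_allowlisted.
Round 2 — rule 3, derive can_invite.
Round 3 — rule 8, rule 9, derive audit_required, restricted_mode.
Round 4 — rule 4, derive owner.
Fixed point reached. token_valid is concluded only by rule 11; rule 11 needs can_write (never derived).

no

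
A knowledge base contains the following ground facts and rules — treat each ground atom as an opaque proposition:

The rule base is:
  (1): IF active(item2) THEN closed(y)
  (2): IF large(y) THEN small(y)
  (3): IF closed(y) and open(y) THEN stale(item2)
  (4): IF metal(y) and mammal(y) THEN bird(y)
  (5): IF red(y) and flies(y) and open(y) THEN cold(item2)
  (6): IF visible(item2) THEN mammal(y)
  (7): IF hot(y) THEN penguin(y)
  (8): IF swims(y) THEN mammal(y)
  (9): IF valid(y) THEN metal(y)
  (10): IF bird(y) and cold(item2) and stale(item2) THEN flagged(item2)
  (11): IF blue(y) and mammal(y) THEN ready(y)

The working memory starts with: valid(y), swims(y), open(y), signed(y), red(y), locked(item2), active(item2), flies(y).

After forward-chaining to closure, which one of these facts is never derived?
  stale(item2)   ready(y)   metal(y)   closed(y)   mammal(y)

ready(y)

Round 1: (1) [IF active(item2) THEN closed(y)]; (5) [IF red(y) and flies(y) and open(y) THEN cold(item2)]; (8) [IF swims(y) THEN mammal(y)]; (9) [IF valid(y) THEN metal(y)]. New: closed(y), cold(item2), mammal(y), metal(y).
Round 2: (3) [IF closed(y) and open(y) THEN stale(item2)]; (4) [IF metal(y) and mammal(y) THEN bird(y)]. New: stale(item2), bird(y).
Round 3: (10) [IF bird(y) and cold(item2) and stale(item2) THEN flagged(item2)]. New: flagged(item2).
Derived: mammal(y) (round 1), stale(item2) (round 2), closed(y) (round 1), metal(y) (round 1). ready(y) never appears in any round.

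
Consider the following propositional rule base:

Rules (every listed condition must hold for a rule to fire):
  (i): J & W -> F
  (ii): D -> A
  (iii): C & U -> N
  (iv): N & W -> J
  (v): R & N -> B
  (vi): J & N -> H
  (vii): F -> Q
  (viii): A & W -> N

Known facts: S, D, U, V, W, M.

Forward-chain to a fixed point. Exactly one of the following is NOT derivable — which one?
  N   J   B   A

Round 1: (ii) [D -> A]. Adds A.
Round 2: (viii) [A & W -> N]. Adds N.
Round 3: (iv) [N & W -> J]. Adds J.
Round 4: (i) [J & W -> F]; (vi) [J & N -> H]. Adds F, H.
Round 5: (vii) [F -> Q]. Adds Q.
Derived: N (round 2), J (round 3), A (round 1). B never appears in any round.

B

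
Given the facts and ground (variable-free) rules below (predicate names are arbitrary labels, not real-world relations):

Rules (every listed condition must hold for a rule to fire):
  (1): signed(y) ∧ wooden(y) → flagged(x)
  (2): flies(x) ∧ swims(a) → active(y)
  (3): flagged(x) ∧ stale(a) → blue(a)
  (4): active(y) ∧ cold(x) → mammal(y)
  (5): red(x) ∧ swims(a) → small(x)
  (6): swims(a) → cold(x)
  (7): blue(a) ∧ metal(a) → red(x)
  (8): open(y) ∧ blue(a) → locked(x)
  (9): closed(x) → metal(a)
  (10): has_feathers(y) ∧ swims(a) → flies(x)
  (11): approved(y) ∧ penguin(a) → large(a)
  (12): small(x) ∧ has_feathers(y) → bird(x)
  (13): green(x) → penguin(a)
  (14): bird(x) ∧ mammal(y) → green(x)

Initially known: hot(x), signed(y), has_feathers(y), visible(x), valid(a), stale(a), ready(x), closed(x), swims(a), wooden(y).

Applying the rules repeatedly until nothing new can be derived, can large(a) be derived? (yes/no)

no

Round 1: (1) [signed(y) ∧ wooden(y) → flagged(x)]; (6) [swims(a) → cold(x)]; (9) [closed(x) → metal(a)]; (10) [has_feathers(y) ∧ swims(a) → flies(x)]. New: flagged(x), cold(x), metal(a), flies(x).
Round 2: (2) [flies(x) ∧ swims(a) → active(y)]; (3) [flagged(x) ∧ stale(a) → blue(a)]. New: active(y), blue(a).
Round 3: (4) [active(y) ∧ cold(x) → mammal(y)]; (7) [blue(a) ∧ metal(a) → red(x)]. New: mammal(y), red(x).
Round 4: (5) [red(x) ∧ swims(a) → small(x)]. New: small(x).
Round 5: (12) [small(x) ∧ has_feathers(y) → bird(x)]. New: bird(x).
Round 6: (14) [bird(x) ∧ mammal(y) → green(x)]. New: green(x).
Round 7: (13) [green(x) → penguin(a)]. New: penguin(a).
Fixed point reached. large(a) is concluded only by (11); (11) needs approved(y) (never derived).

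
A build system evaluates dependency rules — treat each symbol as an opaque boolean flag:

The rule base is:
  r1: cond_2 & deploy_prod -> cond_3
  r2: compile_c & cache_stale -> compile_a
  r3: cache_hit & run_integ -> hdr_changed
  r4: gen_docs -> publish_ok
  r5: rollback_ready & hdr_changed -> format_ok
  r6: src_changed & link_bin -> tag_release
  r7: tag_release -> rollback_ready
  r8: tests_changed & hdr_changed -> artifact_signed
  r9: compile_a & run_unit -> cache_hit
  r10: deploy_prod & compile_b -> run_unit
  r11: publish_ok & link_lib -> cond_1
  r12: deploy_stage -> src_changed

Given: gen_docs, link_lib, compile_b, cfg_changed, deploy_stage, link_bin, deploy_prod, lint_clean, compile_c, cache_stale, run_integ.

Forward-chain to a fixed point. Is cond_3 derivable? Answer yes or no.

Round 1: r2 [compile_c & cache_stale -> compile_a]; r4 [gen_docs -> publish_ok]; r10 [deploy_prod & compile_b -> run_unit]; r12 [deploy_stage -> src_changed]. New: compile_a, publish_ok, run_unit, src_changed.
Round 2: r6 [src_changed & link_bin -> tag_release]; r9 [compile_a & run_unit -> cache_hit]; r11 [publish_ok & link_lib -> cond_1]. New: tag_release, cache_hit, cond_1.
Round 3: r3 [cache_hit & run_integ -> hdr_changed]; r7 [tag_release -> rollback_ready]. New: hdr_changed, rollback_ready.
Round 4: r5 [rollback_ready & hdr_changed -> format_ok]. New: format_ok.
Fixed point reached. cond_3 is concluded only by r1; r1 needs cond_2 (never derived).

no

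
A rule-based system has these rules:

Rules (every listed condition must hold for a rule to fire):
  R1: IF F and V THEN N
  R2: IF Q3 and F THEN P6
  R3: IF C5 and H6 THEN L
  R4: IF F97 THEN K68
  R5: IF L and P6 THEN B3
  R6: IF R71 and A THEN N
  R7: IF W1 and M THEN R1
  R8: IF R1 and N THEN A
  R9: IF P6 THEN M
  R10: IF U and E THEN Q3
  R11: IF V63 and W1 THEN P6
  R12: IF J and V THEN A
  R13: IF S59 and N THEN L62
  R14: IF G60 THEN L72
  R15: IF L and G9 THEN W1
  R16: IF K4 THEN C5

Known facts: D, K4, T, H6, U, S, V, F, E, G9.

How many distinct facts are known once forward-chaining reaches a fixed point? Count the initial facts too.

20

Round 1 — R1, R10, R16, derive N, Q3, C5.
Round 2 — R2, R3, derive P6, L.
Round 3 — R5, R9, R15, derive B3, M, W1.
Round 4 — R7, derive R1.
Round 5 — R8, derive A.
Closure: {A, B3, C5, D, E, F, G9, H6, K4, L, M, N, P6, Q3, R1, S, T, U, V, W1} — 20 facts.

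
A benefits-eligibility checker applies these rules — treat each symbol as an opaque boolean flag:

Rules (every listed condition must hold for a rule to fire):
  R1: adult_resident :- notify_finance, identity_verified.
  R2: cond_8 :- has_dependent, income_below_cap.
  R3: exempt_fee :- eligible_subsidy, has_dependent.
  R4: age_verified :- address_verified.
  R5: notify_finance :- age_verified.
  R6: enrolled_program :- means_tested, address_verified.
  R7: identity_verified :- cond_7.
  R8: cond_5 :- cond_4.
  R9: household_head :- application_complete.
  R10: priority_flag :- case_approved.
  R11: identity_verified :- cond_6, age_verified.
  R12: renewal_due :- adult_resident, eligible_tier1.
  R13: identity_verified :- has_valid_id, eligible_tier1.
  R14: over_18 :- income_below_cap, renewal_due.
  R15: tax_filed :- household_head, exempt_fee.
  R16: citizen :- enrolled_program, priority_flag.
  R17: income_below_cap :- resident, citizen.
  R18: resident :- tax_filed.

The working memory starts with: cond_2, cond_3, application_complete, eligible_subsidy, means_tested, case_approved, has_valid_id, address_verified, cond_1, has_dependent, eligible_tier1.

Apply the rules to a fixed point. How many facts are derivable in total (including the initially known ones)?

26

Round 1 fires R3, R4, R6, R9, R10, R13, giving exempt_fee, age_verified, enrolled_program, household_head, priority_flag, identity_verified.
Round 2 fires R5, R15, R16, giving notify_finance, tax_filed, citizen.
Round 3 fires R1, R18, giving adult_resident, resident.
Round 4 fires R12, R17, giving renewal_due, income_below_cap.
Round 5 fires R2, R14, giving cond_8, over_18.
Closure: {address_verified, adult_resident, age_verified, application_complete, case_approved, citizen, cond_1, cond_2, cond_3, cond_8, eligible_subsidy, eligible_tier1, enrolled_program, exempt_fee, has_dependent, has_valid_id, household_head, identity_verified, income_below_cap, means_tested, notify_finance, over_18, priority_flag, renewal_due, resident, tax_filed} — 26 facts.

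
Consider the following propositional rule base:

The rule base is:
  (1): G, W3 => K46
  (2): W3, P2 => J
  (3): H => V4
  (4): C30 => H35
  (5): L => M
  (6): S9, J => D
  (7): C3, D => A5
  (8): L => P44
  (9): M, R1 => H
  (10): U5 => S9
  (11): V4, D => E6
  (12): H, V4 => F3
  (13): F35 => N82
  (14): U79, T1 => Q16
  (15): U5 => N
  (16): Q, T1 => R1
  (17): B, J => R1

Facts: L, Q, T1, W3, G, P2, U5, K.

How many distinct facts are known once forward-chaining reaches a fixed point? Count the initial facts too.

20

Round 1: (1) [G, W3 => K46]; (2) [W3, P2 => J]; (5) [L => M]; (8) [L => P44]; (10) [U5 => S9]; (15) [U5 => N]; (16) [Q, T1 => R1]. Adds K46, J, M, P44, S9, N, R1.
Round 2: (6) [S9, J => D]; (9) [M, R1 => H]. Adds D, H.
Round 3: (3) [H => V4]. Adds V4.
Round 4: (11) [V4, D => E6]; (12) [H, V4 => F3]. Adds E6, F3.
Closure: {D, E6, F3, G, H, J, K, K46, L, M, N, P2, P44, Q, R1, S9, T1, U5, V4, W3} — 20 facts.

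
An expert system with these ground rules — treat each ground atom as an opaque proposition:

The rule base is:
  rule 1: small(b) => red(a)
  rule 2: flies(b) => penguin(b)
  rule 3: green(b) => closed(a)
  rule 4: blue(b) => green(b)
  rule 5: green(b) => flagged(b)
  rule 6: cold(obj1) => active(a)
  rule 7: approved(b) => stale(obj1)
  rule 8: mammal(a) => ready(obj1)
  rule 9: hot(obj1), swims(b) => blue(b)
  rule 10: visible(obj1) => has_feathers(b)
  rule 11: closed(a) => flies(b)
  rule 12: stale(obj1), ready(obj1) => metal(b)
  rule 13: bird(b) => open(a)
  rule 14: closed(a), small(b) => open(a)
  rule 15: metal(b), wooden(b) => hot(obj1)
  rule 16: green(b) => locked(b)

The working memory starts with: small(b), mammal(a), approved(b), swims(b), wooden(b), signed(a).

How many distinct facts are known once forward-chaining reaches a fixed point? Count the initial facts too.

19

Round 1 — rule 1, rule 7, rule 8, derive red(a), stale(obj1), ready(obj1).
Round 2 — rule 12, derive metal(b).
Round 3 — rule 15, derive hot(obj1).
Round 4 — rule 9, derive blue(b).
Round 5 — rule 4, derive green(b).
Round 6 — rule 3, rule 5, rule 16, derive closed(a), flagged(b), locked(b).
Round 7 — rule 11, rule 14, derive flies(b), open(a).
Round 8 — rule 2, derive penguin(b).
Closure: {approved(b), blue(b), closed(a), flagged(b), flies(b), green(b), hot(obj1), locked(b), mammal(a), metal(b), open(a), penguin(b), ready(obj1), red(a), signed(a), small(b), stale(obj1), swims(b), wooden(b)} — 19 facts.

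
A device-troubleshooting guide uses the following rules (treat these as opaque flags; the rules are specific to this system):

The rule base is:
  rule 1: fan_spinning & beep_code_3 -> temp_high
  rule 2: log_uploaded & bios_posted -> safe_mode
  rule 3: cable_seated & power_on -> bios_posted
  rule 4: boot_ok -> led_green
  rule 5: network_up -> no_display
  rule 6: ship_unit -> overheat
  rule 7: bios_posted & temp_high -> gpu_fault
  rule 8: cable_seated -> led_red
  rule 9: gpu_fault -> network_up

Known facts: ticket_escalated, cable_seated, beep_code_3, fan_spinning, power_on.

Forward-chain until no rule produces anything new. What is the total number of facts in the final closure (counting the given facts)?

11

Round 1 — rule 1, rule 3, rule 8, derive temp_high, bios_posted, led_red.
Round 2 — rule 7, derive gpu_fault.
Round 3 — rule 9, derive network_up.
Round 4 — rule 5, derive no_display.
Closure: {beep_code_3, bios_posted, cable_seated, fan_spinning, gpu_fault, led_red, network_up, no_display, power_on, temp_high, ticket_escalated} — 11 facts.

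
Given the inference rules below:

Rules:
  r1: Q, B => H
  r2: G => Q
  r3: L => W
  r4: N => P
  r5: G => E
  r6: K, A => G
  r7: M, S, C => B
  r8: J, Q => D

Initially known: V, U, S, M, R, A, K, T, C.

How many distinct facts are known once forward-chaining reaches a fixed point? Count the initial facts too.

Round 1: r6 [K, A => G]; r7 [M, S, C => B]. New: G, B.
Round 2: r2 [G => Q]; r5 [G => E]. New: Q, E.
Round 3: r1 [Q, B => H]. New: H.
Closure: {A, B, C, E, G, H, K, M, Q, R, S, T, U, V} — 14 facts.

14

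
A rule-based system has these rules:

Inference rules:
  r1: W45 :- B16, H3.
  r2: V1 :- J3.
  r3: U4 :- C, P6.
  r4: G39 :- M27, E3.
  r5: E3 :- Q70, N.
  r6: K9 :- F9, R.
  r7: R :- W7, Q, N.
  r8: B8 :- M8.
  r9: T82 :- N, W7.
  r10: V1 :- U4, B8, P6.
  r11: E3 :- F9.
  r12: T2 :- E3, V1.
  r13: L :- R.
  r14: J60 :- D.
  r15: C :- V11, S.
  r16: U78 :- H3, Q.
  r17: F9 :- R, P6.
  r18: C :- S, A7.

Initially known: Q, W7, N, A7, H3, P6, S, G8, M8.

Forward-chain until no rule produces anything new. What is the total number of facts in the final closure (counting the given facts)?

[1] r7 [R :- W7, Q, N.]; r8 [B8 :- M8.]; r9 [T82 :- N, W7.]; r16 [U78 :- H3, Q.]; r18 [C :- S, A7.]. ⇒ new: R, B8, T82, U78, C.
[2] r3 [U4 :- C, P6.]; r13 [L :- R.]; r17 [F9 :- R, P6.]. ⇒ new: U4, L, F9.
[3] r6 [K9 :- F9, R.]; r10 [V1 :- U4, B8, P6.]; r11 [E3 :- F9.]. ⇒ new: K9, V1, E3.
[4] r12 [T2 :- E3, V1.]. ⇒ new: T2.
Closure: {A7, B8, C, E3, F9, G8, H3, K9, L, M8, N, P6, Q, R, S, T2, T82, U4, U78, V1, W7} — 21 facts.

21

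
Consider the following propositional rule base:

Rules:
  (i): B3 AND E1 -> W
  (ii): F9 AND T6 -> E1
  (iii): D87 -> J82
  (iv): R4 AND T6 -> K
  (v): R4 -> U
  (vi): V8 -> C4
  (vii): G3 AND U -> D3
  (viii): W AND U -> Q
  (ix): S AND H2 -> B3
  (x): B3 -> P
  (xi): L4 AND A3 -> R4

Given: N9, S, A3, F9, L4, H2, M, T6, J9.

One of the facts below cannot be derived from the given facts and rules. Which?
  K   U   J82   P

[1] (ii) [F9 AND T6 -> E1]; (ix) [S AND H2 -> B3]; (xi) [L4 AND A3 -> R4]. ⇒ new: E1, B3, R4.
[2] (i) [B3 AND E1 -> W]; (iv) [R4 AND T6 -> K]; (v) [R4 -> U]; (x) [B3 -> P]. ⇒ new: W, K, U, P.
[3] (viii) [W AND U -> Q]. ⇒ new: Q.
Derived: P (round 2), K (round 2), U (round 2). J82 never appears in any round.

J82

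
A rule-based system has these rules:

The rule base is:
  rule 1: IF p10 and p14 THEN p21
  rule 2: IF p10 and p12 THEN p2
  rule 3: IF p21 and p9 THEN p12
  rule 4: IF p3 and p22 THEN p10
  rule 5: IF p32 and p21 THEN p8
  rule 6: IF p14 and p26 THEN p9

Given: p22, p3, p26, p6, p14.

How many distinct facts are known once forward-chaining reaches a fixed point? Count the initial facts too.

Round 1 fires rule 4, rule 6, giving p10, p9.
Round 2 fires rule 1, giving p21.
Round 3 fires rule 3, giving p12.
Round 4 fires rule 2, giving p2.
Closure: {p10, p12, p14, p2, p21, p22, p26, p3, p6, p9} — 10 facts.

10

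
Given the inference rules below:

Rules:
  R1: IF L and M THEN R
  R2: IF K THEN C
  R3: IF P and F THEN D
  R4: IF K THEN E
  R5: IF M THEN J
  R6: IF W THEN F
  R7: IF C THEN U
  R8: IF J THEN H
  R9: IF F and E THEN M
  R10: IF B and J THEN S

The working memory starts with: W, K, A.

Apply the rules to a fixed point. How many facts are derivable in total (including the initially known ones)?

Round 1: R2 [IF K THEN C]; R4 [IF K THEN E]; R6 [IF W THEN F]. New: C, E, F.
Round 2: R7 [IF C THEN U]; R9 [IF F and E THEN M]. New: U, M.
Round 3: R5 [IF M THEN J]. New: J.
Round 4: R8 [IF J THEN H]. New: H.
Closure: {A, C, E, F, H, J, K, M, U, W} — 10 facts.

10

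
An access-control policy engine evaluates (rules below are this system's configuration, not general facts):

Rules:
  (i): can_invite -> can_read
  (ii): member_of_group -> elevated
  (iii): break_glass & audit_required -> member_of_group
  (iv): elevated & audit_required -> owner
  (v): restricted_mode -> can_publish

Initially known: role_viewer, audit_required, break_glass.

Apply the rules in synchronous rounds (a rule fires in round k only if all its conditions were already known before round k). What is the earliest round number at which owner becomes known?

3

[1] (iii) [break_glass & audit_required -> member_of_group]. ⇒ new: member_of_group.
[2] (ii) [member_of_group -> elevated]. ⇒ new: elevated.
[3] (iv) [elevated & audit_required -> owner]. ⇒ new: owner.
owner first appears in round 3.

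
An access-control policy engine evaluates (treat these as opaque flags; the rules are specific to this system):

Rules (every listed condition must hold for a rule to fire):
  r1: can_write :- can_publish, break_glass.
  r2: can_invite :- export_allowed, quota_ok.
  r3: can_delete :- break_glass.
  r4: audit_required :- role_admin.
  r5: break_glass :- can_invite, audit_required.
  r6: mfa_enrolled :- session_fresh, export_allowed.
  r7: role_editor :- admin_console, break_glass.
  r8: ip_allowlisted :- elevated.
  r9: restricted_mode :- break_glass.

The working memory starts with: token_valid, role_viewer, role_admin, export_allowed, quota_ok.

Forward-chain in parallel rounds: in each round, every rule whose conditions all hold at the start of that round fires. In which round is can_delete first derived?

Round 1 fires r2, r4, giving can_invite, audit_required.
Round 2 fires r5, giving break_glass.
Round 3 fires r3, r9, giving can_delete, restricted_mode.
can_delete first appears in round 3.

3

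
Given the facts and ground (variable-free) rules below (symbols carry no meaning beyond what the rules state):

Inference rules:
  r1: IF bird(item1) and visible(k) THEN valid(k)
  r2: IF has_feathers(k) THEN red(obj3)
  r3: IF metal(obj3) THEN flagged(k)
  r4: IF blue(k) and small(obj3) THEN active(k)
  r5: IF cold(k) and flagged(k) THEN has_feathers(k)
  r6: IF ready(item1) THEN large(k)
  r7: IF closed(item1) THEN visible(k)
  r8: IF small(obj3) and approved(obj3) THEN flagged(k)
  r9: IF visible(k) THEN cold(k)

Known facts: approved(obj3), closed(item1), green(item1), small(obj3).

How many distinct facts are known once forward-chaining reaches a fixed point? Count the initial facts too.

9

Round 1 — r7, r8, derive visible(k), flagged(k).
Round 2 — r9, derive cold(k).
Round 3 — r5, derive has_feathers(k).
Round 4 — r2, derive red(obj3).
Closure: {approved(obj3), closed(item1), cold(k), flagged(k), green(item1), has_feathers(k), red(obj3), small(obj3), visible(k)} — 9 facts.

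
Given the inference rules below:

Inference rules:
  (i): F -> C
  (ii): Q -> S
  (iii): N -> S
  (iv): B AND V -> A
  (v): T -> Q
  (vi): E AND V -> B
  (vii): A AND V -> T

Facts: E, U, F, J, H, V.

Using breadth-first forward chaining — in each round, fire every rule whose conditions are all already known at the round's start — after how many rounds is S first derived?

Round 1: (i) [F -> C]; (vi) [E AND V -> B]. New: C, B.
Round 2: (iv) [B AND V -> A]. New: A.
Round 3: (vii) [A AND V -> T]. New: T.
Round 4: (v) [T -> Q]. New: Q.
Round 5: (ii) [Q -> S]. New: S.
S first appears in round 5.

5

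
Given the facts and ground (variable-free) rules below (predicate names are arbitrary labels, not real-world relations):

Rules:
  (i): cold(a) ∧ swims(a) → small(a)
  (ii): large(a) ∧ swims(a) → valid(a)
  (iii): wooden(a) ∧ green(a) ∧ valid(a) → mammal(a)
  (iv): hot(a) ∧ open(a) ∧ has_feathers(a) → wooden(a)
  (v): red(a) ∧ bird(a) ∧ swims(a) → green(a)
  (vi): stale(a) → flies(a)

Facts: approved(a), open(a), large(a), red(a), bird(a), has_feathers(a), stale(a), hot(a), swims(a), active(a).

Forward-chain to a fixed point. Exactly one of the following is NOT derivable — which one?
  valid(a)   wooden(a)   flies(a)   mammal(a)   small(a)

small(a)

Round 1 fires (ii), (iv), (v), (vi), giving valid(a), wooden(a), green(a), flies(a).
Round 2 fires (iii), giving mammal(a).
Derived: valid(a) (round 1), mammal(a) (round 2), wooden(a) (round 1), flies(a) (round 1). small(a) never appears in any round.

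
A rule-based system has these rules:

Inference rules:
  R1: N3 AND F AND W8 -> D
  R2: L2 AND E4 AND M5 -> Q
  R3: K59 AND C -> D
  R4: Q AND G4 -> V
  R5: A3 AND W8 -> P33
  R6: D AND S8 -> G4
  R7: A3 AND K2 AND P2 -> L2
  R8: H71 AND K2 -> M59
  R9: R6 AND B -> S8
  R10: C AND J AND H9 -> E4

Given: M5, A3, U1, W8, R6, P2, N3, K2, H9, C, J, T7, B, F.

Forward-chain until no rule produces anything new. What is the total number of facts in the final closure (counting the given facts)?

Round 1: R1 [N3 AND F AND W8 -> D]; R5 [A3 AND W8 -> P33]; R7 [A3 AND K2 AND P2 -> L2]; R9 [R6 AND B -> S8]; R10 [C AND J AND H9 -> E4]. New: D, P33, L2, S8, E4.
Round 2: R2 [L2 AND E4 AND M5 -> Q]; R6 [D AND S8 -> G4]. New: Q, G4.
Round 3: R4 [Q AND G4 -> V]. New: V.
Closure: {A3, B, C, D, E4, F, G4, H9, J, K2, L2, M5, N3, P2, P33, Q, R6, S8, T7, U1, V, W8} — 22 facts.

22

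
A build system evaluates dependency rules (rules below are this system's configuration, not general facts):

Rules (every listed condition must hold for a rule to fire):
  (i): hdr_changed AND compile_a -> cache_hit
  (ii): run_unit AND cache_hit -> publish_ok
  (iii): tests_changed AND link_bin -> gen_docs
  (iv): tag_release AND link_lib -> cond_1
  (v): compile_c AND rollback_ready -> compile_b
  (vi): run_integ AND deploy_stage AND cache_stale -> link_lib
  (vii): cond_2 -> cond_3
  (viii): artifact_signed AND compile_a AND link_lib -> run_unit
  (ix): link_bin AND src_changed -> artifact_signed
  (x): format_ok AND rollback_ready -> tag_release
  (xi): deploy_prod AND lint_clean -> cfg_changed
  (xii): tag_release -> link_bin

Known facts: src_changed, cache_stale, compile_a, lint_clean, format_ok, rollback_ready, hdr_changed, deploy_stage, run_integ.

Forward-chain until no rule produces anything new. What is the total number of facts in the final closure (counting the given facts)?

17

Round 1 — (i), (vi), (x), derive cache_hit, link_lib, tag_release.
Round 2 — (iv), (xii), derive cond_1, link_bin.
Round 3 — (ix), derive artifact_signed.
Round 4 — (viii), derive run_unit.
Round 5 — (ii), derive publish_ok.
Closure: {artifact_signed, cache_hit, cache_stale, compile_a, cond_1, deploy_stage, format_ok, hdr_changed, link_bin, link_lib, lint_clean, publish_ok, rollback_ready, run_integ, run_unit, src_changed, tag_release} — 17 facts.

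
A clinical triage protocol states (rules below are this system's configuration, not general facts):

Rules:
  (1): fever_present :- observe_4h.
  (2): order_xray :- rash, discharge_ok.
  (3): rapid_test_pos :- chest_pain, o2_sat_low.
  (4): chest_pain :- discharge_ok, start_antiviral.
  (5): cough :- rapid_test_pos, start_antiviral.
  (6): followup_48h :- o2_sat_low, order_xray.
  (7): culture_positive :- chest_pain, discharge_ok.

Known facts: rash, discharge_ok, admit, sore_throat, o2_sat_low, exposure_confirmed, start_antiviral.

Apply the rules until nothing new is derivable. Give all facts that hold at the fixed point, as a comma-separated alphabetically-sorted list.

admit, chest_pain, cough, culture_positive, discharge_ok, exposure_confirmed, followup_48h, o2_sat_low, order_xray, rapid_test_pos, rash, sore_throat, start_antiviral

Round 1: (2) [order_xray :- rash, discharge_ok.]; (4) [chest_pain :- discharge_ok, start_antiviral.]. Adds order_xray, chest_pain.
Round 2: (3) [rapid_test_pos :- chest_pain, o2_sat_low.]; (6) [followup_48h :- o2_sat_low, order_xray.]; (7) [culture_positive :- chest_pain, discharge_ok.]. Adds rapid_test_pos, followup_48h, culture_positive.
Round 3: (5) [cough :- rapid_test_pos, start_antiviral.]. Adds cough.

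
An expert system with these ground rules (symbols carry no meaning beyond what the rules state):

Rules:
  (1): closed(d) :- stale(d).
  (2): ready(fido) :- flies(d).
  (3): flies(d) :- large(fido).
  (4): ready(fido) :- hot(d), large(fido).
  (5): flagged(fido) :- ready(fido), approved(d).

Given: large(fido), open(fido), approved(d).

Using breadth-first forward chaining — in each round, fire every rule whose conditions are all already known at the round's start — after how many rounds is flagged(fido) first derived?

Round 1: (3) [flies(d) :- large(fido).]. Adds flies(d).
Round 2: (2) [ready(fido) :- flies(d).]. Adds ready(fido).
Round 3: (5) [flagged(fido) :- ready(fido), approved(d).]. Adds flagged(fido).
flagged(fido) first appears in round 3.

3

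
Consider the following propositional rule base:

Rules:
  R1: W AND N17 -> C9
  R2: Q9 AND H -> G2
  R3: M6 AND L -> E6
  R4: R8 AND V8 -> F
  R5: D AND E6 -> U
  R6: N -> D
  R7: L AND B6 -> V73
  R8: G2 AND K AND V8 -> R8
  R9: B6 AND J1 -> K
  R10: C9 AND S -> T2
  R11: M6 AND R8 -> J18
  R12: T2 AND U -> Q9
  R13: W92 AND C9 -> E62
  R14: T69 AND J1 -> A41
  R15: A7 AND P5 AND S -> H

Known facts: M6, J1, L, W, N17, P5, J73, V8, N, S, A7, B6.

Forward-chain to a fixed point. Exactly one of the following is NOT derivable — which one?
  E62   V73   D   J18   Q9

E62

Round 1 fires R1, R3, R6, R7, R9, R15, giving C9, E6, D, V73, K, H.
Round 2 fires R5, R10, giving U, T2.
Round 3 fires R12, giving Q9.
Round 4 fires R2, giving G2.
Round 5 fires R8, giving R8.
Round 6 fires R4, R11, giving F, J18.
Derived: V73 (round 1), J18 (round 6), Q9 (round 3), D (round 1). E62 never appears in any round.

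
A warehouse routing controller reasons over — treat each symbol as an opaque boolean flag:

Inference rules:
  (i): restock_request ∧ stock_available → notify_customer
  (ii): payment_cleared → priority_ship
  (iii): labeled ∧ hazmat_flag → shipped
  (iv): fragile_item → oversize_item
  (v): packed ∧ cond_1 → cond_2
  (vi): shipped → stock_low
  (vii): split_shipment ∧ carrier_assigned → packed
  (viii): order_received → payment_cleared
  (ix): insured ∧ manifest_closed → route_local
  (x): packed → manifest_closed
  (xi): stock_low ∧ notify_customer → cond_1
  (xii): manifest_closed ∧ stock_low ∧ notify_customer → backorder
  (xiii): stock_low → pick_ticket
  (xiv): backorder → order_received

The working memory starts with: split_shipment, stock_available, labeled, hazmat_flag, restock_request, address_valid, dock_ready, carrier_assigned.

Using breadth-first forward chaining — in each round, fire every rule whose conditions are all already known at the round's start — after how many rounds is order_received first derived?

4

Round 1: (i) [restock_request ∧ stock_available → notify_customer]; (iii) [labeled ∧ hazmat_flag → shipped]; (vii) [split_shipment ∧ carrier_assigned → packed]. New: notify_customer, shipped, packed.
Round 2: (vi) [shipped → stock_low]; (x) [packed → manifest_closed]. New: stock_low, manifest_closed.
Round 3: (xi) [stock_low ∧ notify_customer → cond_1]; (xii) [manifest_closed ∧ stock_low ∧ notify_customer → backorder]; (xiii) [stock_low → pick_ticket]. New: cond_1, backorder, pick_ticket.
Round 4: (v) [packed ∧ cond_1 → cond_2]; (xiv) [backorder → order_received]. New: cond_2, order_received.
order_received first appears in round 4.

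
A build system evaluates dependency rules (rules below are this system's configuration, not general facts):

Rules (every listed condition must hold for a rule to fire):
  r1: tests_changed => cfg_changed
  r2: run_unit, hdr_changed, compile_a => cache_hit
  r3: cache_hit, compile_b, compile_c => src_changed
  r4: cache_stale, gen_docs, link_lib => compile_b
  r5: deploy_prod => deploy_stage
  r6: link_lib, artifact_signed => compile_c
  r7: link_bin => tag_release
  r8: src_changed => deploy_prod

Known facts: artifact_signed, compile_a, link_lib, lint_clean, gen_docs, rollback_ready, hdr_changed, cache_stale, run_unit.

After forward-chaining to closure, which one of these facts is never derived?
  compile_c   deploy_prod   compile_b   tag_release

Round 1 — r2, r4, r6, derive cache_hit, compile_b, compile_c.
Round 2 — r3, derive src_changed.
Round 3 — r8, derive deploy_prod.
Round 4 — r5, derive deploy_stage.
Derived: compile_b (round 1), deploy_prod (round 3), compile_c (round 1). tag_release never appears in any round.

tag_release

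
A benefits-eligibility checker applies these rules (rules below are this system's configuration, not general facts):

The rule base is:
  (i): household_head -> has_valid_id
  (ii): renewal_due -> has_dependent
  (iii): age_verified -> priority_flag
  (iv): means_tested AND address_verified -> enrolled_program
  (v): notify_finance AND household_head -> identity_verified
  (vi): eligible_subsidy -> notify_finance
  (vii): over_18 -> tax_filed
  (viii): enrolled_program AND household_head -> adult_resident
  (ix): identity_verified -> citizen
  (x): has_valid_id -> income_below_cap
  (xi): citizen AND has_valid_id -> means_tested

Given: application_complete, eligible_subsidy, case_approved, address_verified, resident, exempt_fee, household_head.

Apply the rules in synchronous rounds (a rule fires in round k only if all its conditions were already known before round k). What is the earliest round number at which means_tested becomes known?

Round 1 — (i), (vi), derive has_valid_id, notify_finance.
Round 2 — (v), (x), derive identity_verified, income_below_cap.
Round 3 — (ix), derive citizen.
Round 4 — (xi), derive means_tested.
means_tested first appears in round 4.

4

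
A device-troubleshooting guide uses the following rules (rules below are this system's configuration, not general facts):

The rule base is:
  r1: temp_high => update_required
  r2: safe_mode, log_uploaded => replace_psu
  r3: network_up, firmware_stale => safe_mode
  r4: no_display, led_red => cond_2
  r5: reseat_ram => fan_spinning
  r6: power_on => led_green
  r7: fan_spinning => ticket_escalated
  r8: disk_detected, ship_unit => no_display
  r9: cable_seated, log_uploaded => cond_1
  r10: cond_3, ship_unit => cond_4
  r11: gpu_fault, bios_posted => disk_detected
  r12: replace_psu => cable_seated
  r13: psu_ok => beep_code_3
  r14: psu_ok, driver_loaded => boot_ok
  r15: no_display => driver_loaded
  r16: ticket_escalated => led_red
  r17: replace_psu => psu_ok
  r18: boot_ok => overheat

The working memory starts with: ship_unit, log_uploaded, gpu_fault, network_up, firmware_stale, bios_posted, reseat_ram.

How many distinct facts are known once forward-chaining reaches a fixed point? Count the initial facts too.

22

Round 1: r3 [network_up, firmware_stale => safe_mode]; r5 [reseat_ram => fan_spinning]; r11 [gpu_fault, bios_posted => disk_detected]. Adds safe_mode, fan_spinning, disk_detected.
Round 2: r2 [safe_mode, log_uploaded => replace_psu]; r7 [fan_spinning => ticket_escalated]; r8 [disk_detected, ship_unit => no_display]. Adds replace_psu, ticket_escalated, no_display.
Round 3: r12 [replace_psu => cable_seated]; r15 [no_display => driver_loaded]; r16 [ticket_escalated => led_red]; r17 [replace_psu => psu_ok]. Adds cable_seated, driver_loaded, led_red, psu_ok.
Round 4: r4 [no_display, led_red => cond_2]; r9 [cable_seated, log_uploaded => cond_1]; r13 [psu_ok => beep_code_3]; r14 [psu_ok, driver_loaded => boot_ok]. Adds cond_2, cond_1, beep_code_3, boot_ok.
Round 5: r18 [boot_ok => overheat]. Adds overheat.
Closure: {beep_code_3, bios_posted, boot_ok, cable_seated, cond_1, cond_2, disk_detected, driver_loaded, fan_spinning, firmware_stale, gpu_fault, led_red, log_uploaded, network_up, no_display, overheat, psu_ok, replace_psu, reseat_ram, safe_mode, ship_unit, ticket_escalated} — 22 facts.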